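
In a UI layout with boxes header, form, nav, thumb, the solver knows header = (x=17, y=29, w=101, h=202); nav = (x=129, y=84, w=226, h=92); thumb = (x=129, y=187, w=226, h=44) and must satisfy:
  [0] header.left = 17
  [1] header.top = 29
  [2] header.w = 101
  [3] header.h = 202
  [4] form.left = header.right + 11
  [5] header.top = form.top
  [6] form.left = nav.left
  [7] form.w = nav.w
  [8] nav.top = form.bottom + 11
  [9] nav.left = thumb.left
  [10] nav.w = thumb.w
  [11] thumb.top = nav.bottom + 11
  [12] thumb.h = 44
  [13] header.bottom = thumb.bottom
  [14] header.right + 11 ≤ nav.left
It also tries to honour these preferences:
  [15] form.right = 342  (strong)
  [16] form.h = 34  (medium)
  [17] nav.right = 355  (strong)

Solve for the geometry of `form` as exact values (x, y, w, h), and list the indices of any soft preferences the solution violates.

form = (x=129, y=29, w=226, h=44)
violated soft preferences: 15, 16

1. form.x = 129  [form.left = header.right + 11]
2. form.y = 29  [header.top = form.top]
3. form.w = 226  [form.w = nav.w]
4. form.h = 44  [nav.top = form.bottom + 11]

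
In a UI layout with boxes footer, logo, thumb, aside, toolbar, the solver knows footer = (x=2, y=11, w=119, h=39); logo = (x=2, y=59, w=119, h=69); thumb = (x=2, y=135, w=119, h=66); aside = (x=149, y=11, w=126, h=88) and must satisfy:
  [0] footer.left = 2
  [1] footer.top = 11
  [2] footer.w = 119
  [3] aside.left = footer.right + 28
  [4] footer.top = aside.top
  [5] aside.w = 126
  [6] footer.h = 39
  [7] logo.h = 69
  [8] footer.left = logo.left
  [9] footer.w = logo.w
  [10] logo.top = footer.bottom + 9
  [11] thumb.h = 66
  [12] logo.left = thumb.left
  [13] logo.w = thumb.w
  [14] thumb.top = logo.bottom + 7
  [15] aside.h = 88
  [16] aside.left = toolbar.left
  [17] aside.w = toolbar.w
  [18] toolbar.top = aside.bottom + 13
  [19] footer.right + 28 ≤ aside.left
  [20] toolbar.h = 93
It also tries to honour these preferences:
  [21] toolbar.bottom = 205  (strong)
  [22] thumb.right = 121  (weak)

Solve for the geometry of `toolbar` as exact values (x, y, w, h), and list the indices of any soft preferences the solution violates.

toolbar = (x=149, y=112, w=126, h=93)
violated soft preferences: none

1. toolbar.x = 149  [aside.left = toolbar.left]
2. toolbar.w = 126  [aside.w = toolbar.w]
3. toolbar.y = 112  [toolbar.top = aside.bottom + 13]
4. toolbar.h = 93  [toolbar.h = 93]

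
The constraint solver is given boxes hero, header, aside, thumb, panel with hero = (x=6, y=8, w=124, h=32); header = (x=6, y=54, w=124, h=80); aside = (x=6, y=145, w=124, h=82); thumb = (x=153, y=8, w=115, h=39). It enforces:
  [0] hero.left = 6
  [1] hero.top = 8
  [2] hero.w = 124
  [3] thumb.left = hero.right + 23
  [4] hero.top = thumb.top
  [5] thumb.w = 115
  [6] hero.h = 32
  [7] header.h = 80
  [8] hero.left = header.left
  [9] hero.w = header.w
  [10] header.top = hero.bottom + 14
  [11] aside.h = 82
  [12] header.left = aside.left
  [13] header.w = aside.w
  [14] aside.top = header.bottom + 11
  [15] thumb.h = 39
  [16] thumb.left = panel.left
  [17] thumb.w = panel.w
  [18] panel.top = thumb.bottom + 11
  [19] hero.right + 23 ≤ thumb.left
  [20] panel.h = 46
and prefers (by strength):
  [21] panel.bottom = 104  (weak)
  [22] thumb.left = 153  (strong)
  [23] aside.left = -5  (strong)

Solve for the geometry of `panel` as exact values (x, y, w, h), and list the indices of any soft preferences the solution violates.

1. panel.x = 153  [thumb.left = panel.left]
2. panel.w = 115  [thumb.w = panel.w]
3. panel.y = 58  [panel.top = thumb.bottom + 11]
4. panel.h = 46  [panel.h = 46]

panel = (x=153, y=58, w=115, h=46)
violated soft preferences: 23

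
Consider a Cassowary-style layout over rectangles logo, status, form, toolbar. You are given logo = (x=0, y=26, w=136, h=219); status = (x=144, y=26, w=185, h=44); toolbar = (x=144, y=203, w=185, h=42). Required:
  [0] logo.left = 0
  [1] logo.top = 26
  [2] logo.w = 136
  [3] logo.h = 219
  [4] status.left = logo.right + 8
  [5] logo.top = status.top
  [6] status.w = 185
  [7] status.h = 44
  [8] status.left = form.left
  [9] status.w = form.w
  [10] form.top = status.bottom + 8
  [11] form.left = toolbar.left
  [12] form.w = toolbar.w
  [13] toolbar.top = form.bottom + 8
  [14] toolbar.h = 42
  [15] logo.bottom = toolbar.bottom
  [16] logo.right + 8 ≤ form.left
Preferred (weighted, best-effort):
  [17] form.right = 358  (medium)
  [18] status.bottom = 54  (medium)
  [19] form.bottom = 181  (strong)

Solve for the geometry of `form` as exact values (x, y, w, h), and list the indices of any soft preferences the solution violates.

1. form.x = 144  [status.left = form.left]
2. form.w = 185  [status.w = form.w]
3. form.y = 78  [form.top = status.bottom + 8]
4. form.h = 117  [toolbar.top = form.bottom + 8]

form = (x=144, y=78, w=185, h=117)
violated soft preferences: 17, 18, 19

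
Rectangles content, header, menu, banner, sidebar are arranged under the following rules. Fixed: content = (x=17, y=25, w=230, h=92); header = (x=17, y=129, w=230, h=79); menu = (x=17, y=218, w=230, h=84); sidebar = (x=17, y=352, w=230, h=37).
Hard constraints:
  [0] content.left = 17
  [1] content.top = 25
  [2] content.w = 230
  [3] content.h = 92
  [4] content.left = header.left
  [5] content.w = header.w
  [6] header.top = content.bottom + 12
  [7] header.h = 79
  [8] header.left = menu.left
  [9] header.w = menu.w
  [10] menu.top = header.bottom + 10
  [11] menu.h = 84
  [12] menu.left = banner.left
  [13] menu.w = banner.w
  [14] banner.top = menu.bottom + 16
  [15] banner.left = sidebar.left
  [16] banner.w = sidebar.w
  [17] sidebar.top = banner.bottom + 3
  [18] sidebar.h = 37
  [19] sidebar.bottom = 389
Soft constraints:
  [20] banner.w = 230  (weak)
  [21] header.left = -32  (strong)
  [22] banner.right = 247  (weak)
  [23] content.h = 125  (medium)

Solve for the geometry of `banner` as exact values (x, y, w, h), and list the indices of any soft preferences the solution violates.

banner = (x=17, y=318, w=230, h=31)
violated soft preferences: 21, 23

1. banner.x = 17  [menu.left = banner.left]
2. banner.w = 230  [menu.w = banner.w]
3. banner.y = 318  [banner.top = menu.bottom + 16]
4. banner.h = 31  [sidebar.top = banner.bottom + 3]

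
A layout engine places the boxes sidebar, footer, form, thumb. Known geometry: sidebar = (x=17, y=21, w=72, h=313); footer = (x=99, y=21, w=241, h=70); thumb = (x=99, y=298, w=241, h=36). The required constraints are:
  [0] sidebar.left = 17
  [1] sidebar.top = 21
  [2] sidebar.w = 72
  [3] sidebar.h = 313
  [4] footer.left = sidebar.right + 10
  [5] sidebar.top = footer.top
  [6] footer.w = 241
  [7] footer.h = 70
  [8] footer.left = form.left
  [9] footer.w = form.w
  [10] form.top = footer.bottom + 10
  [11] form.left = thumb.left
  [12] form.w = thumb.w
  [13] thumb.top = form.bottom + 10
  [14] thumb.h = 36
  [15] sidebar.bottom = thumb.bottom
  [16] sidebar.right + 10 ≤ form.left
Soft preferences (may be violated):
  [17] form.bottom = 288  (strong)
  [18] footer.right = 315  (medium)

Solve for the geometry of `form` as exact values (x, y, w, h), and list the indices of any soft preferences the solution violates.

1. form.x = 99  [footer.left = form.left]
2. form.w = 241  [footer.w = form.w]
3. form.y = 101  [form.top = footer.bottom + 10]
4. form.h = 187  [thumb.top = form.bottom + 10]

form = (x=99, y=101, w=241, h=187)
violated soft preferences: 18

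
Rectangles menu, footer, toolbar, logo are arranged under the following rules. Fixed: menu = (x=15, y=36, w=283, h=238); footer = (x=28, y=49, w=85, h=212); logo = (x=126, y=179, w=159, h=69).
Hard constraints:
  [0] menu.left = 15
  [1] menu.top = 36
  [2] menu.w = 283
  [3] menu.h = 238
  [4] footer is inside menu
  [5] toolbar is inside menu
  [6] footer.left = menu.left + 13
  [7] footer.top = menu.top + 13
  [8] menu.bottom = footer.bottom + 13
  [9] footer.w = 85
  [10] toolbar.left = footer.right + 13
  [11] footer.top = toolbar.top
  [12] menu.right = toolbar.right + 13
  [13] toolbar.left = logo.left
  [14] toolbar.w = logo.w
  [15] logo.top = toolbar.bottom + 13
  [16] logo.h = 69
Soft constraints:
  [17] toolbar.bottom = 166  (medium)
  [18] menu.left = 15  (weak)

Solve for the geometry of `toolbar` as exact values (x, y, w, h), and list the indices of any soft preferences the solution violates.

1. toolbar.x = 126  [toolbar.left = footer.right + 13]
2. toolbar.y = 49  [footer.top = toolbar.top]
3. toolbar.w = 159  [menu.right = toolbar.right + 13]
4. toolbar.h = 117  [logo.top = toolbar.bottom + 13]

toolbar = (x=126, y=49, w=159, h=117)
violated soft preferences: none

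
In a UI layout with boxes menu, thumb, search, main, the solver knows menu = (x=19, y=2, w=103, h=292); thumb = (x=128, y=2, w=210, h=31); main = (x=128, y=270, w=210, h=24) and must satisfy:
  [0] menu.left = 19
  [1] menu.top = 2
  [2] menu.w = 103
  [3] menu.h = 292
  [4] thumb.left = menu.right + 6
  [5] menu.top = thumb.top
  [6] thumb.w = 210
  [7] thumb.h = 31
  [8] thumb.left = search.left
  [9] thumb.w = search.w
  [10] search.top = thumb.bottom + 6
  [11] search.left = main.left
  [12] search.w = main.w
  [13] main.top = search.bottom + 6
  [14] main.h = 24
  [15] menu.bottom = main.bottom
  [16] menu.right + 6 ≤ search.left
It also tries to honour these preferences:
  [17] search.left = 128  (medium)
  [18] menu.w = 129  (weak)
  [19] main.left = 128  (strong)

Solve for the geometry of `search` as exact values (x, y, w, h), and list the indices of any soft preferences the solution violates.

1. search.x = 128  [thumb.left = search.left]
2. search.w = 210  [thumb.w = search.w]
3. search.y = 39  [search.top = thumb.bottom + 6]
4. search.h = 225  [main.top = search.bottom + 6]

search = (x=128, y=39, w=210, h=225)
violated soft preferences: 18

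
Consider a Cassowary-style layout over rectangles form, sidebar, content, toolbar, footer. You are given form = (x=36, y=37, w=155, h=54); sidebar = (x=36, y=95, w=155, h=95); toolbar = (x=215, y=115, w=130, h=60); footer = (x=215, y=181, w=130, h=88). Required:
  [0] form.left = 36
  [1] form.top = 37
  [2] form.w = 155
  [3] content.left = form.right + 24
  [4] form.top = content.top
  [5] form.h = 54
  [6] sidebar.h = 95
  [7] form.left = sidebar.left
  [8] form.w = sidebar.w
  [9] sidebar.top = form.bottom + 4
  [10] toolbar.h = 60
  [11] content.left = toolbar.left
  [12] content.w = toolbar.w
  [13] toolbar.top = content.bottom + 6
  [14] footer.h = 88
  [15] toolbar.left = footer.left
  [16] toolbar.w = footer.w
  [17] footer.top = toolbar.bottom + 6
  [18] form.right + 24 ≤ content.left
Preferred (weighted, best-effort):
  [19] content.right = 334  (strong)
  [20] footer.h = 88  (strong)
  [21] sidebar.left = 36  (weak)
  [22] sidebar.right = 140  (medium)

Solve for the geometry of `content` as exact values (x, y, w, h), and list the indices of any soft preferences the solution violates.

content = (x=215, y=37, w=130, h=72)
violated soft preferences: 19, 22

1. content.x = 215  [content.left = form.right + 24]
2. content.y = 37  [form.top = content.top]
3. content.w = 130  [content.w = toolbar.w]
4. content.h = 72  [toolbar.top = content.bottom + 6]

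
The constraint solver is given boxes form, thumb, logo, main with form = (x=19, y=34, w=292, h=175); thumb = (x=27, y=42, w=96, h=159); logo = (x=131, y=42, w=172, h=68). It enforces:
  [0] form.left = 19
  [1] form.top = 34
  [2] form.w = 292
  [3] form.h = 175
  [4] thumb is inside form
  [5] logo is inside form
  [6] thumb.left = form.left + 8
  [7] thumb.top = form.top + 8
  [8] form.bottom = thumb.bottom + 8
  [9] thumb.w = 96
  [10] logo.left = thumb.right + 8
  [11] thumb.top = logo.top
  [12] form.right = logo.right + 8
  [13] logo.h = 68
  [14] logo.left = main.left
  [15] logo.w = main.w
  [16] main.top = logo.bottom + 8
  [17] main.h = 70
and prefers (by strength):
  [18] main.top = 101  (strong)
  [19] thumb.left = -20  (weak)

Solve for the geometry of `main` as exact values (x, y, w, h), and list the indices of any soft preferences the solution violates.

main = (x=131, y=118, w=172, h=70)
violated soft preferences: 18, 19

1. main.x = 131  [logo.left = main.left]
2. main.w = 172  [logo.w = main.w]
3. main.y = 118  [main.top = logo.bottom + 8]
4. main.h = 70  [main.h = 70]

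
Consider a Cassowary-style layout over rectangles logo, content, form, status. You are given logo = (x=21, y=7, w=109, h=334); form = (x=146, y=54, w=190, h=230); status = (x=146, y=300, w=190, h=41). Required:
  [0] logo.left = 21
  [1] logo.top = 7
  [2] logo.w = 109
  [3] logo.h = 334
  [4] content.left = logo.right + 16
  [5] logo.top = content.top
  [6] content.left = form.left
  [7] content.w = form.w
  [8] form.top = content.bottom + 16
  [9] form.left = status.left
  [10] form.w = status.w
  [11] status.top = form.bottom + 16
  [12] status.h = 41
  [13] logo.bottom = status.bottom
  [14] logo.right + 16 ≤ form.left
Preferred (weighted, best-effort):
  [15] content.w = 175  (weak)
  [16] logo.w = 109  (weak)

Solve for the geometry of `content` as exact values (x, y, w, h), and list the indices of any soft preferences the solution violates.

content = (x=146, y=7, w=190, h=31)
violated soft preferences: 15

1. content.x = 146  [content.left = logo.right + 16]
2. content.y = 7  [logo.top = content.top]
3. content.w = 190  [content.w = form.w]
4. content.h = 31  [form.top = content.bottom + 16]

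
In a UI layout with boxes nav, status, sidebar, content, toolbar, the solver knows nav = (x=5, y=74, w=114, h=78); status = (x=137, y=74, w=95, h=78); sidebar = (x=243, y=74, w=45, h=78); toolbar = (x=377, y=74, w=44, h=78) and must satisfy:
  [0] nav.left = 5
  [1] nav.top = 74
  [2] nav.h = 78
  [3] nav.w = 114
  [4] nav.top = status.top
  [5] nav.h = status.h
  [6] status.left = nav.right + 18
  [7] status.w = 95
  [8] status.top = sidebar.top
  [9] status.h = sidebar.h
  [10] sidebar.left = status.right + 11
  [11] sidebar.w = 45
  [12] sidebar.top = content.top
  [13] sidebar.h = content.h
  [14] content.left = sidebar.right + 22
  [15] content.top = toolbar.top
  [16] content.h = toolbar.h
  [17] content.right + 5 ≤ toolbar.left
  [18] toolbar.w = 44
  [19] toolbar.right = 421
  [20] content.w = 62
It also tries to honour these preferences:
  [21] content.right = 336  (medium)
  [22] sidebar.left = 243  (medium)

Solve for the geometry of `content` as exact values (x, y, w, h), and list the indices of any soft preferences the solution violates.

content = (x=310, y=74, w=62, h=78)
violated soft preferences: 21

1. content.y = 74  [sidebar.top = content.top]
2. content.h = 78  [sidebar.h = content.h]
3. content.x = 310  [content.left = sidebar.right + 22]
4. content.w = 62  [content.w = 62]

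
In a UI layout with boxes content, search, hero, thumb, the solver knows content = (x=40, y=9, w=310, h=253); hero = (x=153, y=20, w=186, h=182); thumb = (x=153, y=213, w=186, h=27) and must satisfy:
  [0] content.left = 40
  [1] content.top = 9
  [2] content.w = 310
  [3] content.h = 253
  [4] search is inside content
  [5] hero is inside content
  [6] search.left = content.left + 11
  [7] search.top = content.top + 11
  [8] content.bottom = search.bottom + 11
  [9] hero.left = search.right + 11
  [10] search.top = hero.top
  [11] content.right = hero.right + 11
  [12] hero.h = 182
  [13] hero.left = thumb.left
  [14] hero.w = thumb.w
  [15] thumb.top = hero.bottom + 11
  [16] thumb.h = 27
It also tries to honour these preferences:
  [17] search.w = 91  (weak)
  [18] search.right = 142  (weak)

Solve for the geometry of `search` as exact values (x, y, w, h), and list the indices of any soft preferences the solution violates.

1. search.x = 51  [search.left = content.left + 11]
2. search.y = 20  [search.top = content.top + 11]
3. search.h = 231  [content.bottom = search.bottom + 11]
4. search.w = 91  [hero.left = search.right + 11]

search = (x=51, y=20, w=91, h=231)
violated soft preferences: none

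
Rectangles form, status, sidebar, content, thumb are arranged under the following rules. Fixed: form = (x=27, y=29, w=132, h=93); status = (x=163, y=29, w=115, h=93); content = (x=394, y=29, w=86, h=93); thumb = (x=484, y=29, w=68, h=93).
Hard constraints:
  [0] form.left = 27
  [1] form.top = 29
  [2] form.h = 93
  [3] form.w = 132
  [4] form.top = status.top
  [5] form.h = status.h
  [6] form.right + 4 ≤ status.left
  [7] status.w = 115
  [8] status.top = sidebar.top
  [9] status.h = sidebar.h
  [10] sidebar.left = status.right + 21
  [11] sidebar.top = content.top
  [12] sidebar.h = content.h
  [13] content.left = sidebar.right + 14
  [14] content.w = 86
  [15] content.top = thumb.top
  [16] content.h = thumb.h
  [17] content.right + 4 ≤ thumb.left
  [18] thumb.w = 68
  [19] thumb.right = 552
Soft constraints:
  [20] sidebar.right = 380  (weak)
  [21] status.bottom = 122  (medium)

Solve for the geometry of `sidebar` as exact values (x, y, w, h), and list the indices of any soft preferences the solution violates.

1. sidebar.y = 29  [status.top = sidebar.top]
2. sidebar.h = 93  [status.h = sidebar.h]
3. sidebar.x = 299  [sidebar.left = status.right + 21]
4. sidebar.w = 81  [content.left = sidebar.right + 14]

sidebar = (x=299, y=29, w=81, h=93)
violated soft preferences: none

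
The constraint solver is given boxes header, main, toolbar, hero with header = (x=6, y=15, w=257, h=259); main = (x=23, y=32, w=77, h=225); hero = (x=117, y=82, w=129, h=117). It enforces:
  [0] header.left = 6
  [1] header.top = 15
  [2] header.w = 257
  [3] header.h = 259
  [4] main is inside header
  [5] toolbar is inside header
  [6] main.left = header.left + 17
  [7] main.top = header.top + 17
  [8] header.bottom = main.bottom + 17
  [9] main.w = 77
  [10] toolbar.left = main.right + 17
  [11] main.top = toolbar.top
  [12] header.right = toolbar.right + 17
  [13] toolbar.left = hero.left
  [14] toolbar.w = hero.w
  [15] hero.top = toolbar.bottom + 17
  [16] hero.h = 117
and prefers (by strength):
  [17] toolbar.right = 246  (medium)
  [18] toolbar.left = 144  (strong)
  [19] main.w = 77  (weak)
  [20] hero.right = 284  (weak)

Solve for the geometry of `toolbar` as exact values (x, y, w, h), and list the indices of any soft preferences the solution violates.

toolbar = (x=117, y=32, w=129, h=33)
violated soft preferences: 18, 20

1. toolbar.x = 117  [toolbar.left = main.right + 17]
2. toolbar.y = 32  [main.top = toolbar.top]
3. toolbar.w = 129  [header.right = toolbar.right + 17]
4. toolbar.h = 33  [hero.top = toolbar.bottom + 17]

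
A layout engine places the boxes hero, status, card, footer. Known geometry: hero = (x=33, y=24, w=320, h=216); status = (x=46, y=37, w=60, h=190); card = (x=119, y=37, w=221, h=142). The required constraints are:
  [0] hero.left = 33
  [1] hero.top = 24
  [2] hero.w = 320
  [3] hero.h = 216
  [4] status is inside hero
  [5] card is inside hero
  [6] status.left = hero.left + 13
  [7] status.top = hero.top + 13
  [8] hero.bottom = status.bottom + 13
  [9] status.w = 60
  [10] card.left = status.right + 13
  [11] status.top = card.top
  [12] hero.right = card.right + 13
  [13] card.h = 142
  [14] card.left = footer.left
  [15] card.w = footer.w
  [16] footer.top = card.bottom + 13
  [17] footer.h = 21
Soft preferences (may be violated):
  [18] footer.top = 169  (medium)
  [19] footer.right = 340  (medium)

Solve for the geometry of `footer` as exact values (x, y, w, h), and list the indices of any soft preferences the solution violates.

footer = (x=119, y=192, w=221, h=21)
violated soft preferences: 18

1. footer.x = 119  [card.left = footer.left]
2. footer.w = 221  [card.w = footer.w]
3. footer.y = 192  [footer.top = card.bottom + 13]
4. footer.h = 21  [footer.h = 21]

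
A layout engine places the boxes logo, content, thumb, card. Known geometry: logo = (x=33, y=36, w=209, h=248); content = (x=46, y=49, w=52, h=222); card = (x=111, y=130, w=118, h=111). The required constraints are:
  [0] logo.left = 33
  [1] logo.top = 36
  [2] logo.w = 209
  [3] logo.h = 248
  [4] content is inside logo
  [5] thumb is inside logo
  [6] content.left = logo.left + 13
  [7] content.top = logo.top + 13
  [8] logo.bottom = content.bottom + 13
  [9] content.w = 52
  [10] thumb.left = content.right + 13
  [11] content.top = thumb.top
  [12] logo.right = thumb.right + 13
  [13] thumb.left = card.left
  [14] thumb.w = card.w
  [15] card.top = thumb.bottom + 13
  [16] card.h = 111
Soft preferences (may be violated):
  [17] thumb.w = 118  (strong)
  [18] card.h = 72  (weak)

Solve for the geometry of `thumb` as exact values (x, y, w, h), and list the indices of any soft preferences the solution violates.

1. thumb.x = 111  [thumb.left = content.right + 13]
2. thumb.y = 49  [content.top = thumb.top]
3. thumb.w = 118  [logo.right = thumb.right + 13]
4. thumb.h = 68  [card.top = thumb.bottom + 13]

thumb = (x=111, y=49, w=118, h=68)
violated soft preferences: 18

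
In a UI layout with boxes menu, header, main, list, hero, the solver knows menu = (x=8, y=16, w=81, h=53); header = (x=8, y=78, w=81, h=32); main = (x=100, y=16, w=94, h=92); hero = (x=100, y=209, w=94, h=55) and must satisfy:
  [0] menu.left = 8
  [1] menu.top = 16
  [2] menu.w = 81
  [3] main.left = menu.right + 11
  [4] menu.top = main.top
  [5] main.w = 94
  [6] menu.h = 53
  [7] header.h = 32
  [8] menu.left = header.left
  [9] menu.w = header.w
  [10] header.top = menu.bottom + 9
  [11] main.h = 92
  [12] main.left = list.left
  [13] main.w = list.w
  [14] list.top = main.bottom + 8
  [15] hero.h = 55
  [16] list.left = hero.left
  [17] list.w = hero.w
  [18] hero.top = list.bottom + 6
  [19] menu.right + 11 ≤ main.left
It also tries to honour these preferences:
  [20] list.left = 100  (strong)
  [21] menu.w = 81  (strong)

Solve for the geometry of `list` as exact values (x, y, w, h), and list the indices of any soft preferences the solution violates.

list = (x=100, y=116, w=94, h=87)
violated soft preferences: none

1. list.x = 100  [main.left = list.left]
2. list.w = 94  [main.w = list.w]
3. list.y = 116  [list.top = main.bottom + 8]
4. list.h = 87  [hero.top = list.bottom + 6]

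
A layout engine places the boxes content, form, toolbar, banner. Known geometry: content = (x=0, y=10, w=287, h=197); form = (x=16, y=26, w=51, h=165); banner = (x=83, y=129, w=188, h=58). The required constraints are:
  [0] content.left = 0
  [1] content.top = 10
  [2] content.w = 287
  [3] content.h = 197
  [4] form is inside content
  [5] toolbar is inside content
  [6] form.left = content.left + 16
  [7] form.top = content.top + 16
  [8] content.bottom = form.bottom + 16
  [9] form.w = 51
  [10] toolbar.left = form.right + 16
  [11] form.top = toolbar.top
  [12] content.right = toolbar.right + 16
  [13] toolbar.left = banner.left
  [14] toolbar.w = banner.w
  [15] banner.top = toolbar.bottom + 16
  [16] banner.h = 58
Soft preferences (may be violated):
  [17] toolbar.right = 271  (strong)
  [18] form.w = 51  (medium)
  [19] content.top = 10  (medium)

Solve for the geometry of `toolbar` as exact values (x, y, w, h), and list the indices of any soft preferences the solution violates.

1. toolbar.x = 83  [toolbar.left = form.right + 16]
2. toolbar.y = 26  [form.top = toolbar.top]
3. toolbar.w = 188  [content.right = toolbar.right + 16]
4. toolbar.h = 87  [banner.top = toolbar.bottom + 16]

toolbar = (x=83, y=26, w=188, h=87)
violated soft preferences: none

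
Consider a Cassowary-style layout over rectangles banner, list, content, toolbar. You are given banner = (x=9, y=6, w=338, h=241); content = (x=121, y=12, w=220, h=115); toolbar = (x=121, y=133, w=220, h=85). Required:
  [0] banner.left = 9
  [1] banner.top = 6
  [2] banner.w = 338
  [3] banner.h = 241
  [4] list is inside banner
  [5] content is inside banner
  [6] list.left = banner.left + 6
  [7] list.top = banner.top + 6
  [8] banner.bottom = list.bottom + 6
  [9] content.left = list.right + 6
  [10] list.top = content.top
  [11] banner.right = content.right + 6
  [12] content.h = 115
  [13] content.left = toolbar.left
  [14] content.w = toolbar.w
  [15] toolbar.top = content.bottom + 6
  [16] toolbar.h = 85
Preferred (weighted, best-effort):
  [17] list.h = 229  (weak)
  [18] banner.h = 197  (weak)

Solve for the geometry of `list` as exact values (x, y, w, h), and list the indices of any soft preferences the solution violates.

1. list.x = 15  [list.left = banner.left + 6]
2. list.y = 12  [list.top = banner.top + 6]
3. list.h = 229  [banner.bottom = list.bottom + 6]
4. list.w = 100  [content.left = list.right + 6]

list = (x=15, y=12, w=100, h=229)
violated soft preferences: 18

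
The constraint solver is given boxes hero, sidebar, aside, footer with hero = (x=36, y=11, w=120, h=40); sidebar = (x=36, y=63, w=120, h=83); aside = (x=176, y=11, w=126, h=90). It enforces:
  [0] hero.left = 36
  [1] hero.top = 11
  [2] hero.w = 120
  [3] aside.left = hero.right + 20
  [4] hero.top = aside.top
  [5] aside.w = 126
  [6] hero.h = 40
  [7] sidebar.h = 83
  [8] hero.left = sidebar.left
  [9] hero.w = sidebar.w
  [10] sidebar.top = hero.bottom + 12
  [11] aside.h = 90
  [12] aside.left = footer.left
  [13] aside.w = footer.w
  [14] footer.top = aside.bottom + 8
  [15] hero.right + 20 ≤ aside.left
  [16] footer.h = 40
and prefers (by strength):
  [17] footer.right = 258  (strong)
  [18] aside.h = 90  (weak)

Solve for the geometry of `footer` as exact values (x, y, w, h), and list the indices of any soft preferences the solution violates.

1. footer.x = 176  [aside.left = footer.left]
2. footer.w = 126  [aside.w = footer.w]
3. footer.y = 109  [footer.top = aside.bottom + 8]
4. footer.h = 40  [footer.h = 40]

footer = (x=176, y=109, w=126, h=40)
violated soft preferences: 17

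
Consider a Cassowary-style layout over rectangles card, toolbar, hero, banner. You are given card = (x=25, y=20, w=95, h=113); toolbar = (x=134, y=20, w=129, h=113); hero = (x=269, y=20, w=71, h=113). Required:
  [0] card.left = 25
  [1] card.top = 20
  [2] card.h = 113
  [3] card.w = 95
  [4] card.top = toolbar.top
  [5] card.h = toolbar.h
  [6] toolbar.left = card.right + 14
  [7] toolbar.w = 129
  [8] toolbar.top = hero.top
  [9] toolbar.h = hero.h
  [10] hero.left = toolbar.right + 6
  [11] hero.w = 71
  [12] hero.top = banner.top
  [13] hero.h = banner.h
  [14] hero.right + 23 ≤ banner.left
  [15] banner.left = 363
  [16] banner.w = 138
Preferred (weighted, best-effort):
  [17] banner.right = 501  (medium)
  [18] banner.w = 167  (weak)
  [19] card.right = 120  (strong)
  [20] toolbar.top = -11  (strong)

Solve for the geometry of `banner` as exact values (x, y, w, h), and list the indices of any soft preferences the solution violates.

1. banner.y = 20  [hero.top = banner.top]
2. banner.h = 113  [hero.h = banner.h]
3. banner.x = 363  [banner.left = 363]
4. banner.w = 138  [banner.w = 138]

banner = (x=363, y=20, w=138, h=113)
violated soft preferences: 18, 20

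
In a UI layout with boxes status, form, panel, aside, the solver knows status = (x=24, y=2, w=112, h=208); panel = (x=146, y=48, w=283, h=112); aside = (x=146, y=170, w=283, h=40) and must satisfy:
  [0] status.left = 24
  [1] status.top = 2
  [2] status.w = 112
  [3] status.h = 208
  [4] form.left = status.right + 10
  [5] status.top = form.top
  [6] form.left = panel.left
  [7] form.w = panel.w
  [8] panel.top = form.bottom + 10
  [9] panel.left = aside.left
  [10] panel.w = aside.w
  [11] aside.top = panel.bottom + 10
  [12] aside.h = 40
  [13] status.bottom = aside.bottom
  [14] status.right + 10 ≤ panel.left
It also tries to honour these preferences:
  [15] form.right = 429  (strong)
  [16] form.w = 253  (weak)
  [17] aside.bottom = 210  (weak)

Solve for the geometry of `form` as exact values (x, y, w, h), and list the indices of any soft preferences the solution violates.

form = (x=146, y=2, w=283, h=36)
violated soft preferences: 16

1. form.x = 146  [form.left = status.right + 10]
2. form.y = 2  [status.top = form.top]
3. form.w = 283  [form.w = panel.w]
4. form.h = 36  [panel.top = form.bottom + 10]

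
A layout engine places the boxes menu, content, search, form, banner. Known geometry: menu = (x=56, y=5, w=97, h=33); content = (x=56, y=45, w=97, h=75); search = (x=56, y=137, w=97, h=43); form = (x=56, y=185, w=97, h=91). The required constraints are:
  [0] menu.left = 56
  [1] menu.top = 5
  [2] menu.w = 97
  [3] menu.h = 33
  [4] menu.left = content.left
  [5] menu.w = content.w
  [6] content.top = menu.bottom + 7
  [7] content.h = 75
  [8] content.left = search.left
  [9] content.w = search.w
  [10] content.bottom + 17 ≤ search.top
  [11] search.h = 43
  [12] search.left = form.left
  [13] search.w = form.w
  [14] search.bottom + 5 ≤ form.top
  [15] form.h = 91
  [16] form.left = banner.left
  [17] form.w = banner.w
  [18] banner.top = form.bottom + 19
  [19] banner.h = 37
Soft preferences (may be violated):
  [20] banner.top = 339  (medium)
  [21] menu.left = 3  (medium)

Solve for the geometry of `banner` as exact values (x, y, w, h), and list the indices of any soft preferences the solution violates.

banner = (x=56, y=295, w=97, h=37)
violated soft preferences: 20, 21

1. banner.x = 56  [form.left = banner.left]
2. banner.w = 97  [form.w = banner.w]
3. banner.y = 295  [banner.top = form.bottom + 19]
4. banner.h = 37  [banner.h = 37]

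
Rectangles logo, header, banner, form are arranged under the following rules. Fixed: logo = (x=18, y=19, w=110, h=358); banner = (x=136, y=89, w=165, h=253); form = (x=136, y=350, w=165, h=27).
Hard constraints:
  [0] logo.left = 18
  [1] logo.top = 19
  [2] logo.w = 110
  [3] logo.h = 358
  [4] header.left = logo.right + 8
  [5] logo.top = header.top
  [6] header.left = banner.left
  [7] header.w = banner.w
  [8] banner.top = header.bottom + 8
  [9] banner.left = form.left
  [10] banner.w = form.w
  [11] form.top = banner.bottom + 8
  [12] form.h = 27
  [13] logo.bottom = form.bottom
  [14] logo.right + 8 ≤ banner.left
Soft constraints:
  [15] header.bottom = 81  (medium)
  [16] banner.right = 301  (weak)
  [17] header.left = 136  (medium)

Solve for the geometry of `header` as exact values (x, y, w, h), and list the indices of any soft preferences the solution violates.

1. header.x = 136  [header.left = logo.right + 8]
2. header.y = 19  [logo.top = header.top]
3. header.w = 165  [header.w = banner.w]
4. header.h = 62  [banner.top = header.bottom + 8]

header = (x=136, y=19, w=165, h=62)
violated soft preferences: none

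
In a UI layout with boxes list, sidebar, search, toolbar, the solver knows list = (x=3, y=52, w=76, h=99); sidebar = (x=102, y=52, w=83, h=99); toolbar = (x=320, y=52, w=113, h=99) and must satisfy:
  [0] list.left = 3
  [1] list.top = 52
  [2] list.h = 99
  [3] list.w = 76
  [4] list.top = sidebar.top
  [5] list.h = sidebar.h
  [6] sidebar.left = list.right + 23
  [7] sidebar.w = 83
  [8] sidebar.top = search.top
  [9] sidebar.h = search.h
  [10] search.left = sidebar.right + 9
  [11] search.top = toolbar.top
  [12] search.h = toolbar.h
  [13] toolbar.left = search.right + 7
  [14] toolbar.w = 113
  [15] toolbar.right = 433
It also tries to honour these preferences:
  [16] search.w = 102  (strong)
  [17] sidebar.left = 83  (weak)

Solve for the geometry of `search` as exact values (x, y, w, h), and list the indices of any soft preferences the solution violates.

search = (x=194, y=52, w=119, h=99)
violated soft preferences: 16, 17

1. search.y = 52  [sidebar.top = search.top]
2. search.h = 99  [sidebar.h = search.h]
3. search.x = 194  [search.left = sidebar.right + 9]
4. search.w = 119  [toolbar.left = search.right + 7]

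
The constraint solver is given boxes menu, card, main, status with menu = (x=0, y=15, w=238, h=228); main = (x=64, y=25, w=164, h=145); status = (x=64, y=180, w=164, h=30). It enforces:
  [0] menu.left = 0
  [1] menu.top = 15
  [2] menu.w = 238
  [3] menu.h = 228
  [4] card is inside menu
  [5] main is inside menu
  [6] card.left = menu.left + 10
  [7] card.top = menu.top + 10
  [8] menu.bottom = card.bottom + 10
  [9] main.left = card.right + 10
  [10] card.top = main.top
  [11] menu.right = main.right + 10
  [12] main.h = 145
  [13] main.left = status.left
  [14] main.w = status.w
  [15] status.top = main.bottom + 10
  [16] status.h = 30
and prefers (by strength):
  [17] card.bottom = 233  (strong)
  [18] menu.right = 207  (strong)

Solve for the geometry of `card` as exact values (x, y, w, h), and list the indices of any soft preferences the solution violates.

1. card.x = 10  [card.left = menu.left + 10]
2. card.y = 25  [card.top = menu.top + 10]
3. card.h = 208  [menu.bottom = card.bottom + 10]
4. card.w = 44  [main.left = card.right + 10]

card = (x=10, y=25, w=44, h=208)
violated soft preferences: 18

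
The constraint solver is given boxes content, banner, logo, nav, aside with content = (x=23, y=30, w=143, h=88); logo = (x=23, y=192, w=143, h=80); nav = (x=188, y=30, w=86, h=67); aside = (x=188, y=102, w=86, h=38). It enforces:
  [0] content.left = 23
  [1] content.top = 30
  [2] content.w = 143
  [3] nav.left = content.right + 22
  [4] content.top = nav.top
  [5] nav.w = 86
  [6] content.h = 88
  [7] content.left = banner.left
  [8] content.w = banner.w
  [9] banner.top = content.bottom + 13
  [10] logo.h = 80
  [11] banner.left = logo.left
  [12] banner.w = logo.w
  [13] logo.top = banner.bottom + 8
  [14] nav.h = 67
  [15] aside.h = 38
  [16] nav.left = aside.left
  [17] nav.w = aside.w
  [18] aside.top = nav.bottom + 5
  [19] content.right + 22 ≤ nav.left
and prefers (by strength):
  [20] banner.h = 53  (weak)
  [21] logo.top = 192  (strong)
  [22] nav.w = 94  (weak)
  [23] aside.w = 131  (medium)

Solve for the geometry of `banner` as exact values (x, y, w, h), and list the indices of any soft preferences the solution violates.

banner = (x=23, y=131, w=143, h=53)
violated soft preferences: 22, 23

1. banner.x = 23  [content.left = banner.left]
2. banner.w = 143  [content.w = banner.w]
3. banner.y = 131  [banner.top = content.bottom + 13]
4. banner.h = 53  [logo.top = banner.bottom + 8]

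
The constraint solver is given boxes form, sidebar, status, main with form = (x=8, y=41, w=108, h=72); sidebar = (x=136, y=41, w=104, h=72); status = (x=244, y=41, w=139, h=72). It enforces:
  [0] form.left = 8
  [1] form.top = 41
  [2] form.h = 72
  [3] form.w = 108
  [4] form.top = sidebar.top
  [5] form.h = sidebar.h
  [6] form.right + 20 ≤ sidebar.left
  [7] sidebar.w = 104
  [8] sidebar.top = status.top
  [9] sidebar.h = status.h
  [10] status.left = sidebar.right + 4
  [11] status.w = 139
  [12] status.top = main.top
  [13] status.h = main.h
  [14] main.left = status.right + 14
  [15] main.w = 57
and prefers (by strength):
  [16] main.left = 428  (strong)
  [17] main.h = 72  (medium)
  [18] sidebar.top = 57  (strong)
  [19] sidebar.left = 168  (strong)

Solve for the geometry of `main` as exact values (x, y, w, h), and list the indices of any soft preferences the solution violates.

1. main.y = 41  [status.top = main.top]
2. main.h = 72  [status.h = main.h]
3. main.x = 397  [main.left = status.right + 14]
4. main.w = 57  [main.w = 57]

main = (x=397, y=41, w=57, h=72)
violated soft preferences: 16, 18, 19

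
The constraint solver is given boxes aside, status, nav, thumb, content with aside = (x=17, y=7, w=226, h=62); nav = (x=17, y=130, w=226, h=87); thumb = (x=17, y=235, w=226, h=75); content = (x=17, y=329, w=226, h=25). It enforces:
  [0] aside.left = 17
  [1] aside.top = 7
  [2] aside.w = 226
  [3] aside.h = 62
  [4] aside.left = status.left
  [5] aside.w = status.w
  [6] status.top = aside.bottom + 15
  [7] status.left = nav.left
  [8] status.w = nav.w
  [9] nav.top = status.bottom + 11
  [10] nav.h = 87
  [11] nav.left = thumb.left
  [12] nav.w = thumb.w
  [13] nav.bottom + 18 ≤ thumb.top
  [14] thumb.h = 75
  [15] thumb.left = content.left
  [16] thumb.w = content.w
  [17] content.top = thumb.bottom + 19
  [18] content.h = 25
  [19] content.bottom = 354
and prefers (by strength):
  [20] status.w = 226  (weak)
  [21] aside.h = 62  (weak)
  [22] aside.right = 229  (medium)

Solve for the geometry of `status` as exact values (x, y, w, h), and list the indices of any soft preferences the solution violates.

1. status.x = 17  [aside.left = status.left]
2. status.w = 226  [aside.w = status.w]
3. status.y = 84  [status.top = aside.bottom + 15]
4. status.h = 35  [nav.top = status.bottom + 11]

status = (x=17, y=84, w=226, h=35)
violated soft preferences: 22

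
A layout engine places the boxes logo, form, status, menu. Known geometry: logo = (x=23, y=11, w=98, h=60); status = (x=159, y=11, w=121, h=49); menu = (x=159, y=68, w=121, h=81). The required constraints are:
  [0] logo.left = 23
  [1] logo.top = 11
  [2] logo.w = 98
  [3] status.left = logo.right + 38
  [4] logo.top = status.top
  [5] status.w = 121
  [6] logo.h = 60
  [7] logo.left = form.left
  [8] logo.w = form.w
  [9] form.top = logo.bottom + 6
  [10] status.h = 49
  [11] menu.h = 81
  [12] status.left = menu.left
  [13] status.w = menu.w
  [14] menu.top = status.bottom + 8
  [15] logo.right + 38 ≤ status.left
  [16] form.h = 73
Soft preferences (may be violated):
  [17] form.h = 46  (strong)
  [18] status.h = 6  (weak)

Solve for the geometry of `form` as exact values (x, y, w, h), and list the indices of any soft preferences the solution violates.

form = (x=23, y=77, w=98, h=73)
violated soft preferences: 17, 18

1. form.x = 23  [logo.left = form.left]
2. form.w = 98  [logo.w = form.w]
3. form.y = 77  [form.top = logo.bottom + 6]
4. form.h = 73  [form.h = 73]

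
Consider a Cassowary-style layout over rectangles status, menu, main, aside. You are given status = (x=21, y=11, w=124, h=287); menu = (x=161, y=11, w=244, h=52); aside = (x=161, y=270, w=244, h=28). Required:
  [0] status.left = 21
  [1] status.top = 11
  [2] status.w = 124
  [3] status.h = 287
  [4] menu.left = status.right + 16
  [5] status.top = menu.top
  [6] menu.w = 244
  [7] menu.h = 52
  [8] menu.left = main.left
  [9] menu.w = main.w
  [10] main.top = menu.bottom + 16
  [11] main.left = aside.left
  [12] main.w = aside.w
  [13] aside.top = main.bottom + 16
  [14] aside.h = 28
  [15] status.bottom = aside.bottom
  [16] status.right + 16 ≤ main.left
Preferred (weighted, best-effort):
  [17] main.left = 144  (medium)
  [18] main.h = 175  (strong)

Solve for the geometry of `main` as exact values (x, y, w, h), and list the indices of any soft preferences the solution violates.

main = (x=161, y=79, w=244, h=175)
violated soft preferences: 17

1. main.x = 161  [menu.left = main.left]
2. main.w = 244  [menu.w = main.w]
3. main.y = 79  [main.top = menu.bottom + 16]
4. main.h = 175  [aside.top = main.bottom + 16]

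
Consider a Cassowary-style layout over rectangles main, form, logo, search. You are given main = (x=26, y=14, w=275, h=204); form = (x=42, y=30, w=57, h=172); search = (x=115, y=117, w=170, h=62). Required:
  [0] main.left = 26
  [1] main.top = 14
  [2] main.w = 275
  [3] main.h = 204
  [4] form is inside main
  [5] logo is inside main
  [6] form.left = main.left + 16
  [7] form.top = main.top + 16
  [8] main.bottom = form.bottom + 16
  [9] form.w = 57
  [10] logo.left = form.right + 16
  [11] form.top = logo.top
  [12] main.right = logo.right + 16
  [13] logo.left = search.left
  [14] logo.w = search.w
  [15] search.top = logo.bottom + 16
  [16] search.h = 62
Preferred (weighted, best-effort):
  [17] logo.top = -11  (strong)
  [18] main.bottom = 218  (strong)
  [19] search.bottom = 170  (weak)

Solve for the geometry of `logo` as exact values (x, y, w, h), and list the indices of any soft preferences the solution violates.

1. logo.x = 115  [logo.left = form.right + 16]
2. logo.y = 30  [form.top = logo.top]
3. logo.w = 170  [main.right = logo.right + 16]
4. logo.h = 71  [search.top = logo.bottom + 16]

logo = (x=115, y=30, w=170, h=71)
violated soft preferences: 17, 19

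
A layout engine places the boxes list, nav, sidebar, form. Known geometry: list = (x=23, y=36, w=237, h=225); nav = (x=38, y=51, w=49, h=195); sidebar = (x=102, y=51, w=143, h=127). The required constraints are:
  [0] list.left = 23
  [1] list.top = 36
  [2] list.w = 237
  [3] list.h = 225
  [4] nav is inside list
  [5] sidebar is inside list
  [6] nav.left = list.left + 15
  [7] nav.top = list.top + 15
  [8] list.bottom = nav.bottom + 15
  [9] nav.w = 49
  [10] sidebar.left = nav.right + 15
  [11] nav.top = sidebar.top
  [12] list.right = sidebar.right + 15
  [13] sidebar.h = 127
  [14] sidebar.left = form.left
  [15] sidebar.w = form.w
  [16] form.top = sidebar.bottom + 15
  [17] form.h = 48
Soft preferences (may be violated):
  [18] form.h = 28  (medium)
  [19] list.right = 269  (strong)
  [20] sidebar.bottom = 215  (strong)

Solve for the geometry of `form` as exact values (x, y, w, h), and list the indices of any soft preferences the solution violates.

1. form.x = 102  [sidebar.left = form.left]
2. form.w = 143  [sidebar.w = form.w]
3. form.y = 193  [form.top = sidebar.bottom + 15]
4. form.h = 48  [form.h = 48]

form = (x=102, y=193, w=143, h=48)
violated soft preferences: 18, 19, 20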